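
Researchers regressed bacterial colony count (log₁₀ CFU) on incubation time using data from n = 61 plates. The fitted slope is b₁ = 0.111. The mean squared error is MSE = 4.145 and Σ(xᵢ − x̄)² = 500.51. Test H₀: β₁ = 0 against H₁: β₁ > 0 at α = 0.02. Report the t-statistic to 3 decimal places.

SE(b₁) = √(MSE/Sₓₓ) = √(4.145/500.51) = 0.091003.
t = 0.111 / 0.091003 = 1.220.
df = n − 2 = 59.
One-sided p ≈ 0.1137, which is ≥ 0.02, so fail to reject H₀.
The data do not give significant evidence that the true slope on incubation time is positive.

t = 1.220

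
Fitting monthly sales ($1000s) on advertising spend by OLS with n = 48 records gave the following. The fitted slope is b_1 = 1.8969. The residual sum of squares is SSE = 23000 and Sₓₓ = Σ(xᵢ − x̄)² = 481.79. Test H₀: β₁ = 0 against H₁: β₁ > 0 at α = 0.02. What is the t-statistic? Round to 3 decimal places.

t = 1.862

MSE = SSE/(n − 2) = 23000/46 = 500.
SE(b_1) = √(MSE/Sₓₓ) = √(500/481.79) = 1.01872.
t = 1.8969 / 1.01872 = 1.862.
df = n − 2 = 46.
One-sided p ≈ 0.0345, which is ≥ 0.02, so fail to reject H₀.
The data do not give significant evidence that the true slope on advertising spend is positive.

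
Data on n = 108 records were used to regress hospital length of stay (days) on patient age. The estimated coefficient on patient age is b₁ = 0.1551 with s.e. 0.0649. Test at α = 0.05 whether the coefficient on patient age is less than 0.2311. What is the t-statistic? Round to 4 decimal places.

H₀: β₁ = 0.2311 vs H₁: β₁ < 0.2311.
t = (b₁ − β₁⁰)/SE = (0.1551 − 0.2311) / 0.0649 = -1.1710.
df = n − 2 = 108 − 2 = 106.
One-sided p ≈ 0.1221, which is ≥ 0.05, so fail to reject H₀.
The data do not give significant evidence that the true slope on patient age is below 0.2311 days per unit.

t = -1.1710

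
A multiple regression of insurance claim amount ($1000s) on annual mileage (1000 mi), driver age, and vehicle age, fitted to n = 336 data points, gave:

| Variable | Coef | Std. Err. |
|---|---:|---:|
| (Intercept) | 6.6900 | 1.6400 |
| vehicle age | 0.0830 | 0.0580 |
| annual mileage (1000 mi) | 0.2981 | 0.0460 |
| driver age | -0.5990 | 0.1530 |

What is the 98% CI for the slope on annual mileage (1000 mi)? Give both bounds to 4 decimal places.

(0.1906, 0.4056)

Read off: b = 0.2981, SE = 0.0460 for annual mileage (1000 mi).
df = n − k − 1 = 336 − 3 − 1 = 332.
t* = t_{0.01, 332} = 2.337632.
Margin = t* × SE = 2.337632 × 0.0460 = 0.107531.
CI: 0.2981 ± 0.107531 → (0.1906, 0.4056).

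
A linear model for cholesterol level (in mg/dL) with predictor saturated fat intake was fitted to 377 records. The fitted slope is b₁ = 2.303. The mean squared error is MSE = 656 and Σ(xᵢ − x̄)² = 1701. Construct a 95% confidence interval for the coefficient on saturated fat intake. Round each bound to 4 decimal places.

(1.0819, 3.5241)

SE(b₁) = √(MSE/Sₓₓ) = √(656/1701) = 0.621012.
df = n − 2 = 375.
t* = t_{0.025, 375} = 1.96631.
Margin = t* × SE = 1.96631 × 0.621012 = 1.221102.
CI: 2.303 ± 1.221102 → (1.0819, 3.5241).
With 95% confidence, each one-unit increase in saturated fat intake is associated with a change of between 1.0819 and 3.5241 mg/dL in cholesterol level.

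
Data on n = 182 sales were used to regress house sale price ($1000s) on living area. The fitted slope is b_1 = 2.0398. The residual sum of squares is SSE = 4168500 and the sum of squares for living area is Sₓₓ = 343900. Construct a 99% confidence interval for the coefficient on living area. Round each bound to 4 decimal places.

MSE = SSE/(n − 2) = 4168500/180 = 23158.3.
SE(b_1) = √(MSE/Sₓₓ) = √(23158.3/343900) = 0.2595.
df = n − 2 = 180.
t* = t_{0.005, 180} = 2.603418.
Margin = t* × SE = 2.603418 × 0.2595 = 0.675587.
CI: 2.0398 ± 0.675587 → (1.3642, 2.7154).
With 99% confidence, each one-unit increase in living area is associated with a change of between 1.3642 and 2.7154 $1000s in house sale price.

(1.3642, 2.7154)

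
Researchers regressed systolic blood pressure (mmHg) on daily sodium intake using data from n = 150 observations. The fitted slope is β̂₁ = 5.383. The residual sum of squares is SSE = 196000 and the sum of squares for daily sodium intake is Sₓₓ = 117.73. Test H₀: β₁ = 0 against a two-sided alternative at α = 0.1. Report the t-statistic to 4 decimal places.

MSE = SSE/(n − 2) = 196000/148 = 1324.32.
SE(β̂₁) = √(MSE/Sₓₓ) = √(1324.32/117.73) = 3.35393.
t = 5.383 / 3.35393 = 1.6050.
df = n − 2 = 148.
Two-sided p ≈ 0.1106, which is ≥ 0.1, so fail to reject H₀.
The data do not give significant evidence of an association between daily sodium intake and systolic blood pressure.

t = 1.6050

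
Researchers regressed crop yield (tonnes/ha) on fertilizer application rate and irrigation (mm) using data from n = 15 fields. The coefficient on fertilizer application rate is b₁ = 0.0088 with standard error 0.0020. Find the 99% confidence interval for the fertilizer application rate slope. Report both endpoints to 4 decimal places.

(0.0027, 0.0149)

df = n − k − 1 = 15 − 2 − 1 = 12.
t* = t_{0.005, 12} = 3.05454.
Margin = t* × SE = 3.05454 × 0.0020 = 0.006109.
CI: 0.0088 ± 0.006109 → (0.0027, 0.0149).
With 99% confidence, each one-unit increase in fertilizer application rate is associated with a change of between 0.0027 and 0.0149 tonnes/ha in crop yield, holding the other predictors fixed.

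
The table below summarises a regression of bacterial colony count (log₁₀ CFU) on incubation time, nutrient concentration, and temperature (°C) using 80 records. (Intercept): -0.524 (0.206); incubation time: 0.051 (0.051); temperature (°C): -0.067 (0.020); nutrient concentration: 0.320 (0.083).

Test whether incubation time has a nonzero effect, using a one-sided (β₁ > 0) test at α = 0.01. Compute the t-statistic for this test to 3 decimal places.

t = 1.000

Read off: b = 0.051, SE = 0.051 for incubation time.
H₀: β₁ = 0 vs H₁: β₁ > 0.
t = 0.051 / 0.051 = 1.000.
df = n − k − 1 = 80 − 3 − 1 = 76.
One-sided p ≈ 0.1602, which is ≥ 0.01, so fail to reject H₀.
The data do not give significant evidence that the true slope on incubation time is positive, holding the other predictors fixed.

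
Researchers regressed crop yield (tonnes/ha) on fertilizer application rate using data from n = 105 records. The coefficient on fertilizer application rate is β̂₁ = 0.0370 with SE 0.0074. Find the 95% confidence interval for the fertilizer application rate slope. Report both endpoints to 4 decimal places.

df = n − 2 = 105 − 2 = 103.
t* = t_{0.025, 103} = 1.983264.
Margin = t* × SE = 1.983264 × 0.0074 = 0.014676.
CI: 0.0370 ± 0.014676 → (0.0223, 0.0517).
With 95% confidence, each one-unit increase in fertilizer application rate is associated with a change of between 0.0223 and 0.0517 tonnes/ha in crop yield.

(0.0223, 0.0517)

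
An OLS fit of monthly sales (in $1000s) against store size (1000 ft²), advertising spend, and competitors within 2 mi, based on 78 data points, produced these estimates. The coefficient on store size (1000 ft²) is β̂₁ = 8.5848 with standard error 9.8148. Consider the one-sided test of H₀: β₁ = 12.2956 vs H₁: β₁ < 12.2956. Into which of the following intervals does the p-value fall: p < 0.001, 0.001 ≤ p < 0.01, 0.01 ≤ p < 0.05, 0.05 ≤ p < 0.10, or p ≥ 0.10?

p ≥ 0.10

t = (8.5848 − 12.2956) / 9.8148 = -0.378.
df = n − k − 1 = 78 − 3 − 1 = 74.
One-sided p = P(T_{74} < t) ≈ 0.3532.
So p ≥ 0.10.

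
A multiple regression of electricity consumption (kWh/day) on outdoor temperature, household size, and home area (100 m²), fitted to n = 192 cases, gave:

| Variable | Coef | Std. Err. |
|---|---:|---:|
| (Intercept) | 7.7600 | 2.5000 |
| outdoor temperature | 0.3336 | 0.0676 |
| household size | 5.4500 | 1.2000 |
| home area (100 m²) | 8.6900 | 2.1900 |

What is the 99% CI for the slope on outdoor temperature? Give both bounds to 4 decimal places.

Read off: b = 0.3336, SE = 0.0676 for outdoor temperature.
df = n − k − 1 = 192 − 3 − 1 = 188.
t* = t_{0.005, 188} = 2.602233.
Margin = t* × SE = 2.602233 × 0.0676 = 0.175911.
CI: 0.3336 ± 0.175911 → (0.1577, 0.5095).

(0.1577, 0.5095)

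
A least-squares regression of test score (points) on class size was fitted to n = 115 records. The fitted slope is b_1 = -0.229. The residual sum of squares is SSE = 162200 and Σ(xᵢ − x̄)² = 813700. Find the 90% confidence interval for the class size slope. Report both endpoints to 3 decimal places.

MSE = SSE/(n − 2) = 162200/113 = 1435.4.
SE(b_1) = √(MSE/Sₓₓ) = √(1435.4/813700) = 0.0420005.
df = n − 2 = 113.
t* = t_{0.05, 113} = 1.65845.
Margin = t* × SE = 1.65845 × 0.0420005 = 0.06966.
CI: -0.229 ± 0.06966 → (-0.299, -0.159).
With 90% confidence, each one-unit increase in class size is associated with a change of between -0.299 and -0.159 points in test score.

(-0.299, -0.159)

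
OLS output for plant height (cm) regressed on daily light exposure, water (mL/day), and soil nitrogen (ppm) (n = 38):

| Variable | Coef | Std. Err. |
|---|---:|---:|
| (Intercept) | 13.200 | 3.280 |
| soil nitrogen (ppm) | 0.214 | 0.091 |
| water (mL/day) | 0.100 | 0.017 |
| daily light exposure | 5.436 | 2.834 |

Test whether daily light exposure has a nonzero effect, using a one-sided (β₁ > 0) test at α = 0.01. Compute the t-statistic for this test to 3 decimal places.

Read off: b = 5.436, SE = 2.834 for daily light exposure.
H₀: β₁ = 0 vs H₁: β₁ > 0.
t = 5.436 / 2.834 = 1.918.
df = n − k − 1 = 38 − 3 − 1 = 34.
One-sided p ≈ 0.0318, which is ≥ 0.01, so fail to reject H₀.
The data do not give significant evidence that the true slope on daily light exposure is positive, holding the other predictors fixed.

t = 1.918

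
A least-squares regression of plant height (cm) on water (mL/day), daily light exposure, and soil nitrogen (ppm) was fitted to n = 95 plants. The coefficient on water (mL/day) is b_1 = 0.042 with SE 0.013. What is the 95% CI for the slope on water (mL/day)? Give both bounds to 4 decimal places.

df = n − k − 1 = 95 − 3 − 1 = 91.
t* = t_{0.025, 91} = 1.986377.
Margin = t* × SE = 1.986377 × 0.013 = 0.025823.
CI: 0.042 ± 0.025823 → (0.0162, 0.0678).
With 95% confidence, each one-unit increase in water (mL/day) is associated with a change of between 0.0162 and 0.0678 cm in plant height, holding the other predictors fixed.

(0.0162, 0.0678)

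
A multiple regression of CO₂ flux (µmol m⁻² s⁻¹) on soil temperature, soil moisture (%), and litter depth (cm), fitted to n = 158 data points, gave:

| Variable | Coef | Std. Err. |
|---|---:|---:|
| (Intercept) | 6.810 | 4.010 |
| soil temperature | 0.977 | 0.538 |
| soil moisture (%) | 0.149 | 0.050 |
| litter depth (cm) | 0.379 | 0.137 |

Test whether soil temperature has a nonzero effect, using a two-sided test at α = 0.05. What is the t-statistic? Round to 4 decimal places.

Read off: b = 0.977, SE = 0.538 for soil temperature.
H₀: β₁ = 0 vs H₁: β₁ ≠ 0.
t = 0.977 / 0.538 = 1.8160.
df = n − k − 1 = 158 − 3 − 1 = 154.
Two-sided p ≈ 0.0713, which is ≥ 0.05, so fail to reject H₀.
The data do not give significant evidence of an association between soil temperature and CO₂ flux, after adjusting for the other predictors.

t = 1.8160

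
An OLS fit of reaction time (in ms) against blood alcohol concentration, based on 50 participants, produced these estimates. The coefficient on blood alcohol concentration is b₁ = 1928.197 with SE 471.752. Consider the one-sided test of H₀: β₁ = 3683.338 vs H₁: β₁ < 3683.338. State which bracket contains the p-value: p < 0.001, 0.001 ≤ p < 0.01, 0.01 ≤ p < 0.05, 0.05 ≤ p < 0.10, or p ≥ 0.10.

p < 0.001

t = (1928.197 − 3683.338) / 471.752 = -3.720.
df = n − 2 = 50 − 2 = 48.
One-sided p = P(T_{48} < t) ≈ 0.0003.
So p < 0.001.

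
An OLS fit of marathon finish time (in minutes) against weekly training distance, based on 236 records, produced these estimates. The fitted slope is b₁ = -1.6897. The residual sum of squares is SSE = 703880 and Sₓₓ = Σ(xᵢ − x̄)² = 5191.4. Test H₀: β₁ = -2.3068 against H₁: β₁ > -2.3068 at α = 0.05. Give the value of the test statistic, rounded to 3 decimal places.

MSE = SSE/(n − 2) = 703880/234 = 3008.03.
SE(b₁) = √(MSE/Sₓₓ) = √(3008.03/5191.4) = 0.761201.
t = (-1.6897 − (-2.3068)) / 0.761201 = 0.811.
df = n − 2 = 234.
One-sided p ≈ 0.2092, which is ≥ 0.05, so fail to reject H₀.
The data do not give significant evidence that the true slope on weekly training distance exceeds -2.3068 minutes per unit.

t = 0.811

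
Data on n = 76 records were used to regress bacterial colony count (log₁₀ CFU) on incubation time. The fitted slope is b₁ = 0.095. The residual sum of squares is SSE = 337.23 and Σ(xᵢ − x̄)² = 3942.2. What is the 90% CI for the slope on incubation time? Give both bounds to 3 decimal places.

(0.038, 0.152)

MSE = SSE/(n − 2) = 337.23/74 = 4.55716.
SE(b₁) = √(MSE/Sₓₓ) = √(4.55716/3942.2) = 0.0339999.
df = n − 2 = 74.
t* = t_{0.05, 74} = 1.665707.
Margin = t* × SE = 1.665707 × 0.0339999 = 0.05663.
CI: 0.095 ± 0.05663 → (0.038, 0.152).
With 90% confidence, each one-unit increase in incubation time is associated with a change of between 0.038 and 0.152 log₁₀ CFU in bacterial colony count.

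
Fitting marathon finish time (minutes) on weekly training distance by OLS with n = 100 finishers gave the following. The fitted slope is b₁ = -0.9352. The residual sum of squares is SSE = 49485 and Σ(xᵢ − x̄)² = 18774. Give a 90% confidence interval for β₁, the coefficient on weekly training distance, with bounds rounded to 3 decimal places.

(-1.208, -0.663)

MSE = SSE/(n − 2) = 49485/98 = 504.949.
SE(b₁) = √(MSE/Sₓₓ) = √(504.949/18774) = 0.164001.
df = n − 2 = 98.
t* = t_{0.05, 98} = 1.660551.
Margin = t* × SE = 1.660551 × 0.164001 = 0.27233.
CI: -0.9352 ± 0.27233 → (-1.208, -0.663).
With 90% confidence, each one-unit increase in weekly training distance is associated with a change of between -1.208 and -0.663 minutes in marathon finish time.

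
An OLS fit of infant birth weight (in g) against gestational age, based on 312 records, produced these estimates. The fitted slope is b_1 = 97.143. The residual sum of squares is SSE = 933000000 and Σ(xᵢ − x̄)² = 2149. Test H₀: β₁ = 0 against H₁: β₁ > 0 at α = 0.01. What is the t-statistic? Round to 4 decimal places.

t = 2.5958

MSE = SSE/(n − 2) = 933000000/310 = 3.00968e+06.
SE(b_1) = √(MSE/Sₓₓ) = √(3.00968e+06/2149) = 37.4233.
t = 97.143 / 37.4233 = 2.5958.
df = n − 2 = 310.
One-sided p ≈ 0.0049, which is < 0.01, so reject H₀.
There is evidence that the true slope on gestational age is positive.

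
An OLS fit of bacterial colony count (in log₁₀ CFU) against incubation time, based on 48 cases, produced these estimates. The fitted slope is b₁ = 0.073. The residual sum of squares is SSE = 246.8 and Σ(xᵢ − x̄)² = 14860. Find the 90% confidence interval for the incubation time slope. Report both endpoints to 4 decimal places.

MSE = SSE/(n − 2) = 246.8/46 = 5.36522.
SE(b₁) = √(MSE/Sₓₓ) = √(5.36522/14860) = 0.0190013.
df = n − 2 = 46.
t* = t_{0.05, 46} = 1.67866.
Margin = t* × SE = 1.67866 × 0.0190013 = 0.031897.
CI: 0.073 ± 0.031897 → (0.0411, 0.1049).
With 90% confidence, each one-unit increase in incubation time is associated with a change of between 0.0411 and 0.1049 log₁₀ CFU in bacterial colony count.

(0.0411, 0.1049)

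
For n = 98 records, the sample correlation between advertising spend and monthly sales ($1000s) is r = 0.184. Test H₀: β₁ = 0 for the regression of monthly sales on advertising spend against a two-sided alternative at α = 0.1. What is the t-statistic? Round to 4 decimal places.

t = r·√(n − 2)/√(1 − r²) = 0.184·√96/√0.966144 = 1.8341.
df = n − 2 = 96.
Two-sided p ≈ 0.0697, which is < 0.1, so reject H₀.
There is evidence of a linear association between advertising spend and monthly sales.

t = 1.8341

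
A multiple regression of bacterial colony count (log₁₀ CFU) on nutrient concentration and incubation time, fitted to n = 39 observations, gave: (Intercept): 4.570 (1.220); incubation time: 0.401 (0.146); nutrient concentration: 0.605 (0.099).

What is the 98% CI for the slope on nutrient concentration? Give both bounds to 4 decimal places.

(0.3640, 0.8460)

Read off: b = 0.605, SE = 0.099 for nutrient concentration.
df = n − k − 1 = 39 − 2 − 1 = 36.
t* = t_{0.01, 36} = 2.434494.
Margin = t* × SE = 2.434494 × 0.099 = 0.241015.
CI: 0.605 ± 0.241015 → (0.3640, 0.8460).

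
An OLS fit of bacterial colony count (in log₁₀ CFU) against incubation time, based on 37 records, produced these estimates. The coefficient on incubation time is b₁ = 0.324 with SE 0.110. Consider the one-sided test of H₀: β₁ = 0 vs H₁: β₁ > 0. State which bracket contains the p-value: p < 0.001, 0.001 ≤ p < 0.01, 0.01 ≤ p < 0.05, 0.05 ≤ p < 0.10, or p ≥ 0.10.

t = 0.324 / 0.110 = 2.945.
df = n − 2 = 37 − 2 = 35.
One-sided p = P(T_{35} > t) ≈ 0.0029.
So 0.001 ≤ p < 0.01.

0.001 ≤ p < 0.01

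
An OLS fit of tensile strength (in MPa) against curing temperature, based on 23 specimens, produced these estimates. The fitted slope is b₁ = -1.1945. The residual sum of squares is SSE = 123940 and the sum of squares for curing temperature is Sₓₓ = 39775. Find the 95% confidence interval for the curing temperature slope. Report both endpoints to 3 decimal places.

(-1.996, -0.393)

MSE = SSE/(n − 2) = 123940/21 = 5901.9.
SE(b₁) = √(MSE/Sₓₓ) = √(5901.9/39775) = 0.385204.
df = n − 2 = 21.
t* = t_{0.025, 21} = 2.079614.
Margin = t* × SE = 2.079614 × 0.385204 = 0.80108.
CI: -1.1945 ± 0.80108 → (-1.996, -0.393).
With 95% confidence, each one-unit increase in curing temperature is associated with a change of between -1.996 and -0.393 MPa in tensile strength.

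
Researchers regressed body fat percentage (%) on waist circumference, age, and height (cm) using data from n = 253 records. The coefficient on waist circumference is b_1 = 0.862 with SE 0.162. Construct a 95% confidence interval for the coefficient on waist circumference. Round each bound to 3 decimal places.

(0.543, 1.181)

df = n − k − 1 = 253 − 3 − 1 = 249.
t* = t_{0.025, 249} = 1.969537.
Margin = t* × SE = 1.969537 × 0.162 = 0.31906.
CI: 0.862 ± 0.31906 → (0.543, 1.181).
With 95% confidence, each one-unit increase in waist circumference is associated with a change of between 0.543 and 1.181 % in body fat percentage, holding the other predictors fixed.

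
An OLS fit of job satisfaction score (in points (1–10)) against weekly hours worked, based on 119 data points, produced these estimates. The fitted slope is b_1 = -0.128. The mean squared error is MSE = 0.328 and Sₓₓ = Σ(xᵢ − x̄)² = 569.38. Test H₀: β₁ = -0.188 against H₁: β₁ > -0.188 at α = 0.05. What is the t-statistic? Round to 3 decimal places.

SE(b_1) = √(MSE/Sₓₓ) = √(0.328/569.38) = 0.0240014.
t = (-0.128 − (-0.188)) / 0.0240014 = 2.500.
df = n − 2 = 117.
One-sided p ≈ 0.0069, which is < 0.05, so reject H₀.
There is evidence that the true slope on weekly hours worked exceeds -0.188 points (1–10) per unit.

t = 2.500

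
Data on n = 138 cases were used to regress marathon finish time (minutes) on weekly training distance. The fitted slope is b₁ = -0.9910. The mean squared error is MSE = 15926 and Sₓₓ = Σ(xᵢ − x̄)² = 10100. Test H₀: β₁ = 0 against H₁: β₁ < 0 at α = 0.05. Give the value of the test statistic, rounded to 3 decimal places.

t = -0.789

SE(b₁) = √(MSE/Sₓₓ) = √(15926/10100) = 1.25572.
t = -0.9910 / 1.25572 = -0.789.
df = n − 2 = 136.
One-sided p ≈ 0.2157, which is ≥ 0.05, so fail to reject H₀.
The data do not give significant evidence that the true slope on weekly training distance is negative.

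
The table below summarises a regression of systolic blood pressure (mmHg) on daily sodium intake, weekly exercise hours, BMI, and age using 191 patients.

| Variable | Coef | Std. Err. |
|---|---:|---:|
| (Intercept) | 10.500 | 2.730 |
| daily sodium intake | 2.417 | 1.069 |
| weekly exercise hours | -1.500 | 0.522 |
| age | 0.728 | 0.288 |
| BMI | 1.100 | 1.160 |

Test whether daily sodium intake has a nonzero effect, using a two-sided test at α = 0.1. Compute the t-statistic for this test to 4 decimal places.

t = 2.2610

Read off: b = 2.417, SE = 1.069 for daily sodium intake.
H₀: β₁ = 0 vs H₁: β₁ ≠ 0.
t = 2.417 / 1.069 = 2.2610.
df = n − k − 1 = 191 − 4 − 1 = 186.
Two-sided p ≈ 0.0249, which is < 0.1, so reject H₀.
There is evidence that daily sodium intake is associated with systolic blood pressure, holding the other predictors fixed.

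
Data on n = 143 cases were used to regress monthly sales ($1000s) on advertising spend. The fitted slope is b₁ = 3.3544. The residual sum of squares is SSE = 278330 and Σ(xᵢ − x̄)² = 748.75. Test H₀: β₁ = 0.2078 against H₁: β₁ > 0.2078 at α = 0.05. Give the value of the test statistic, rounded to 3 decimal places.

MSE = SSE/(n − 2) = 278330/141 = 1973.97.
SE(b₁) = √(MSE/Sₓₓ) = √(1973.97/748.75) = 1.62369.
t = (3.3544 − 0.2078) / 1.62369 = 1.938.
df = n − 2 = 141.
One-sided p ≈ 0.0273, which is < 0.05, so reject H₀.
There is evidence that the true slope on advertising spend exceeds 0.2078 $1000s per unit.

t = 1.938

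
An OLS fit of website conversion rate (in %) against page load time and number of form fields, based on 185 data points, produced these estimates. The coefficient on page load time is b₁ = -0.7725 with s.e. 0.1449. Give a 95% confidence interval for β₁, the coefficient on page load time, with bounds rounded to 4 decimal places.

df = n − k − 1 = 185 − 2 − 1 = 182.
t* = t_{0.025, 182} = 1.973084.
Margin = t* × SE = 1.973084 × 0.1449 = 0.285900.
CI: -0.7725 ± 0.285900 → (-1.0584, -0.4866).
With 95% confidence, each one-unit increase in page load time is associated with a change of between -1.0584 and -0.4866 % in website conversion rate, holding the other predictors fixed.

(-1.0584, -0.4866)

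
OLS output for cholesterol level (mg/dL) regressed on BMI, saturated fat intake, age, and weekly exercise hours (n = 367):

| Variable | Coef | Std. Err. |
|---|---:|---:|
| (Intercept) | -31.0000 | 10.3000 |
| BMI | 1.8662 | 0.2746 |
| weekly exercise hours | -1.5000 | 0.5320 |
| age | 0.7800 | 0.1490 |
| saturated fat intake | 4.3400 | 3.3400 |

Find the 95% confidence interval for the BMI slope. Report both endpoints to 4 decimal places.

(1.3262, 2.4062)

Read off: b = 1.8662, SE = 0.2746 for BMI.
df = n − k − 1 = 367 − 4 − 1 = 362.
t* = t_{0.025, 362} = 1.966539.
Margin = t* × SE = 1.966539 × 0.2746 = 0.540012.
CI: 1.8662 ± 0.540012 → (1.3262, 2.4062).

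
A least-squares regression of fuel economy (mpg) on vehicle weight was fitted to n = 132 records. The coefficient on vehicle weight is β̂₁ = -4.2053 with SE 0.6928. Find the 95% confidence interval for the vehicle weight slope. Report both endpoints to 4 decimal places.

df = n − 2 = 132 − 2 = 130.
t* = t_{0.025, 130} = 1.97838.
Margin = t* × SE = 1.97838 × 0.6928 = 1.370622.
CI: -4.2053 ± 1.370622 → (-5.5759, -2.8347).
With 95% confidence, each one-unit increase in vehicle weight is associated with a change of between -5.5759 and -2.8347 mpg in fuel economy.

(-5.5759, -2.8347)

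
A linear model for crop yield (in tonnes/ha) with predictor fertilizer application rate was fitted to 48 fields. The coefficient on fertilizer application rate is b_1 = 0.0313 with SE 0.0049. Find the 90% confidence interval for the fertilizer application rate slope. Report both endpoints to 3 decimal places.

df = n − 2 = 48 − 2 = 46.
t* = t_{0.05, 46} = 1.67866.
Margin = t* × SE = 1.67866 × 0.0049 = 0.00823.
CI: 0.0313 ± 0.00823 → (0.023, 0.040).
With 90% confidence, each one-unit increase in fertilizer application rate is associated with a change of between 0.023 and 0.040 tonnes/ha in crop yield.

(0.023, 0.040)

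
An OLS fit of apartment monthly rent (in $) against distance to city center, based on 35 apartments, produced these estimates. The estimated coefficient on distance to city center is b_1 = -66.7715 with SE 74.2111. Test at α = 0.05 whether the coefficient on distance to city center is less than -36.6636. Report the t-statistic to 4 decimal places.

t = -0.4057

H₀: β₁ = -36.6636 vs H₁: β₁ < -36.6636.
t = (b_1 − β₁⁰)/SE = (-66.7715 − (-36.6636)) / 74.2111 = -0.4057.
df = n − 2 = 35 − 2 = 33.
One-sided p ≈ 0.3438, which is ≥ 0.05, so fail to reject H₀.
The data do not give significant evidence that the true slope on distance to city center is below -36.6636 $ per unit.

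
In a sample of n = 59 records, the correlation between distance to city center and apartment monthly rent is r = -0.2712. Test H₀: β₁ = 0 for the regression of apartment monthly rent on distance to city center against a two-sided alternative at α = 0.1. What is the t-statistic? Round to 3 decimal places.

t = r·√(n − 2)/√(1 − r²) = -0.2712·√57/√0.926451 = -2.127.
df = n − 2 = 57.
Two-sided p ≈ 0.0377, which is < 0.1, so reject H₀.
There is evidence of a linear association between distance to city center and apartment monthly rent.

t = -2.127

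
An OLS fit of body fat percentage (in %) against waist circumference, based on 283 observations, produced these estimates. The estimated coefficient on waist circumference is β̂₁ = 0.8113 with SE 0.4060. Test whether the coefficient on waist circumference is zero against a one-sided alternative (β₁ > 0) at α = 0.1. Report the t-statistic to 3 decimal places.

t = 1.998

H₀: β₁ = 0 vs H₁: β₁ > 0.
t = (β̂₁ − β₁⁰)/SE = 0.8113 / 0.4060 = 1.998.
df = n − 2 = 283 − 2 = 281.
One-sided p ≈ 0.0233, which is < 0.1, so reject H₀.
There is evidence that the true slope on waist circumference is positive.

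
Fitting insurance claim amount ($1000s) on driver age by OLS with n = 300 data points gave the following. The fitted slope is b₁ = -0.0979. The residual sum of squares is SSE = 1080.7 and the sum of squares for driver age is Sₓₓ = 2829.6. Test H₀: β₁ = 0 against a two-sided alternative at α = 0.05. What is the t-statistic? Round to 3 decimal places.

t = -2.735

MSE = SSE/(n − 2) = 1080.7/298 = 3.62651.
SE(b₁) = √(MSE/Sₓₓ) = √(3.62651/2829.6) = 0.0357999.
t = -0.0979 / 0.0357999 = -2.735.
df = n − 2 = 298.
Two-sided p ≈ 0.0066, which is < 0.05, so reject H₀.
There is evidence that driver age is associated with insurance claim amount.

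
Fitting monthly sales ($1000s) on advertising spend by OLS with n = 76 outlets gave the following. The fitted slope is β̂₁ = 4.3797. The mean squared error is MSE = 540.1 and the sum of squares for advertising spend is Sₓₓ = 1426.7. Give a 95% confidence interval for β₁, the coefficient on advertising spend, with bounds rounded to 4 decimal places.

(3.1537, 5.6057)

SE(β̂₁) = √(MSE/Sₓₓ) = √(540.1/1426.7) = 0.615277.
df = n − 2 = 74.
t* = t_{0.025, 74} = 1.992543.
Margin = t* × SE = 1.992543 × 0.615277 = 1.225966.
CI: 4.3797 ± 1.225966 → (3.1537, 5.6057).
With 95% confidence, each one-unit increase in advertising spend is associated with a change of between 3.1537 and 5.6057 $1000s in monthly sales.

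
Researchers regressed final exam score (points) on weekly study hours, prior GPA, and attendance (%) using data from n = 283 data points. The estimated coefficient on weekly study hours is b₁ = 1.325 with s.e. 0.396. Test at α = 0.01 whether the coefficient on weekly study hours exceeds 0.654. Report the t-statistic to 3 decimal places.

t = 1.694

H₀: β₁ = 0.654 vs H₁: β₁ > 0.654.
t = (b₁ − β₁⁰)/SE = (1.325 − 0.654) / 0.396 = 1.694.
df = n − k − 1 = 283 − 3 − 1 = 279.
One-sided p ≈ 0.0456, which is ≥ 0.01, so fail to reject H₀.
The data do not give significant evidence that the true slope on weekly study hours exceeds 0.654 points per unit, holding the other predictors fixed.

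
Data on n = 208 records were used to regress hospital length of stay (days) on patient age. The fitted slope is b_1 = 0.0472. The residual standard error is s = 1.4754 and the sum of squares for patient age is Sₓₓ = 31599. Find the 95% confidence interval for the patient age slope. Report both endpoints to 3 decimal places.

(0.031, 0.064)

SE(b_1) = s/√Sₓₓ = 1.4754/√31599 = 0.0082999.
df = n − 2 = 206.
t* = t_{0.025, 206} = 1.971547.
Margin = t* × SE = 1.971547 × 0.0082999 = 0.01636.
CI: 0.0472 ± 0.01636 → (0.031, 0.064).
With 95% confidence, each one-unit increase in patient age is associated with a change of between 0.031 and 0.064 days in hospital length of stay.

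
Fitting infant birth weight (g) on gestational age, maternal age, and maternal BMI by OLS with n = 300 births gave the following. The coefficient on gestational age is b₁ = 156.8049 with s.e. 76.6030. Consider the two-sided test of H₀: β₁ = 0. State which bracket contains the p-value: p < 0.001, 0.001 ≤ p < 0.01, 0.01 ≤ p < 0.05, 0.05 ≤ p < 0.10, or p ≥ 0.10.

0.01 ≤ p < 0.05

t = 156.8049 / 76.6030 = 2.047.
df = n − k − 1 = 300 − 3 − 1 = 296.
Two-sided p = 2·P(T_{296} > |t|) ≈ 0.0415.
So 0.01 ≤ p < 0.05.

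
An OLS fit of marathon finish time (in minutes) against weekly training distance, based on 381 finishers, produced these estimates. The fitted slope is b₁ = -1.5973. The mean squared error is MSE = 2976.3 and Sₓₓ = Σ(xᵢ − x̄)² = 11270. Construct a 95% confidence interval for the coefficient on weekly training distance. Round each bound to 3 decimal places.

(-2.608, -0.587)

SE(b₁) = √(MSE/Sₓₓ) = √(2976.3/11270) = 0.513897.
df = n − 2 = 379.
t* = t_{0.025, 379} = 1.966243.
Margin = t* × SE = 1.966243 × 0.513897 = 1.01045.
CI: -1.5973 ± 1.01045 → (-2.608, -0.587).
With 95% confidence, each one-unit increase in weekly training distance is associated with a change of between -2.608 and -0.587 minutes in marathon finish time.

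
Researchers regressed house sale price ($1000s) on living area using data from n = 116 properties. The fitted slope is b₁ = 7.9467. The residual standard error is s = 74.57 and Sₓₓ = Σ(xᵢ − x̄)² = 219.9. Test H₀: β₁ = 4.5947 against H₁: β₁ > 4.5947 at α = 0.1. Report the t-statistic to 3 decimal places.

t = 0.667

SE(b₁) = s/√Sₓₓ = 74.57/√219.9 = 5.02865.
t = (7.9467 − 4.5947) / 5.02865 = 0.667.
df = n − 2 = 114.
One-sided p ≈ 0.2532, which is ≥ 0.1, so fail to reject H₀.
The data do not give significant evidence that the true slope on living area exceeds 4.5947 $1000s per unit.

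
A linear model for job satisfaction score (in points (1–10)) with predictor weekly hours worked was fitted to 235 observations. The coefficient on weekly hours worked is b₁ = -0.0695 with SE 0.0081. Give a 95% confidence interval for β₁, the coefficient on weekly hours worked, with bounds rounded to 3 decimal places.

(-0.085, -0.054)

df = n − 2 = 235 − 2 = 233.
t* = t_{0.025, 233} = 1.970198.
Margin = t* × SE = 1.970198 × 0.0081 = 0.01596.
CI: -0.0695 ± 0.01596 → (-0.085, -0.054).
With 95% confidence, each one-unit increase in weekly hours worked is associated with a change of between -0.085 and -0.054 points (1–10) in job satisfaction score.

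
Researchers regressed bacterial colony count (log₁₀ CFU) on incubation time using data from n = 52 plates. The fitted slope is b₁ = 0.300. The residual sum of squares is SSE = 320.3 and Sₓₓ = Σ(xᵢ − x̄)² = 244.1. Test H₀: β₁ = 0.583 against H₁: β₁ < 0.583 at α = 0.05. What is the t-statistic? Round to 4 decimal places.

MSE = SSE/(n − 2) = 320.3/50 = 6.406.
SE(b₁) = √(MSE/Sₓₓ) = √(6.406/244.1) = 0.161998.
t = (0.300 − 0.583) / 0.161998 = -1.7469.
df = n − 2 = 50.
One-sided p ≈ 0.0434, which is < 0.05, so reject H₀.
There is evidence that the true slope on incubation time is below 0.583 log₁₀ CFU per unit.

t = -1.7469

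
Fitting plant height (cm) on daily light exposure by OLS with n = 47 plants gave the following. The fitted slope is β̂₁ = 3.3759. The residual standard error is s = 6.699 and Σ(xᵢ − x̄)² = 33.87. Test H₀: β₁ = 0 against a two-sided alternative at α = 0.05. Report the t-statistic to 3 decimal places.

t = 2.933

SE(β̂₁) = s/√Sₓₓ = 6.699/√33.87 = 1.15107.
t = 3.3759 / 1.15107 = 2.933.
df = n − 2 = 45.
Two-sided p ≈ 0.0053, which is < 0.05, so reject H₀.
There is evidence that daily light exposure is associated with plant height.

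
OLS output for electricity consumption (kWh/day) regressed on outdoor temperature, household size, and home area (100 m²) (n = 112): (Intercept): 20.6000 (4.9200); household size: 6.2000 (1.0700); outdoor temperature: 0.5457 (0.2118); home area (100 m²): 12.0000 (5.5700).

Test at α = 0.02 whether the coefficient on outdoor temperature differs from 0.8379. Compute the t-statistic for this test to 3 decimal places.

t = -1.380

Read off: b = 0.5457, SE = 0.2118 for outdoor temperature.
H₀: β₁ = 0.8379 vs H₁: β₁ ≠ 0.8379.
t = (0.5457 − 0.8379) / 0.2118 = -1.380.
df = n − k − 1 = 112 − 3 − 1 = 108.
Two-sided p ≈ 0.1706, which is ≥ 0.02, so fail to reject H₀.
The data are consistent with a true slope of 0.8379 kWh/day per unit of outdoor temperature, holding the other predictors fixed.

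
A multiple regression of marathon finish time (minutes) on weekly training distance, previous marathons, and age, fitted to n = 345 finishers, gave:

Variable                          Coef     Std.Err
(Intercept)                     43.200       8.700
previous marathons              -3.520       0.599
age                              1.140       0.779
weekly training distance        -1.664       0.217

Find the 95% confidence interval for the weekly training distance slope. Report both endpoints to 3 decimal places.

Read off: b = -1.664, SE = 0.217 for weekly training distance.
df = n − k − 1 = 345 − 3 − 1 = 341.
t* = t_{0.025, 341} = 1.966945.
Margin = t* × SE = 1.966945 × 0.217 = 0.42683.
CI: -1.664 ± 0.42683 → (-2.091, -1.237).

(-2.091, -1.237)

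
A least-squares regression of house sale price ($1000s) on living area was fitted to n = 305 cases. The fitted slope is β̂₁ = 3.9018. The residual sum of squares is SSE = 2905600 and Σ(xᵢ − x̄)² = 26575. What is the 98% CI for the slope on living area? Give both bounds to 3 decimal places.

(2.497, 5.307)

MSE = SSE/(n − 2) = 2905600/303 = 9589.44.
SE(β̂₁) = √(MSE/Sₓₓ) = √(9589.44/26575) = 0.600703.
df = n − 2 = 303.
t* = t_{0.01, 303} = 2.338718.
Margin = t* × SE = 2.338718 × 0.600703 = 1.40488.
CI: 3.9018 ± 1.40488 → (2.497, 5.307).
With 98% confidence, each one-unit increase in living area is associated with a change of between 2.497 and 5.307 $1000s in house sale price.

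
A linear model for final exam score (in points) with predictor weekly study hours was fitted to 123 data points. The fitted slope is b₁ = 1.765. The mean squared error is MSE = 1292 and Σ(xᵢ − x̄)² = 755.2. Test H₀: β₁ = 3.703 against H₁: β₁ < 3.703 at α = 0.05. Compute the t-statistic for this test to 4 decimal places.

t = -1.4817

SE(b₁) = √(MSE/Sₓₓ) = √(1292/755.2) = 1.30798.
t = (1.765 − 3.703) / 1.30798 = -1.4817.
df = n − 2 = 121.
One-sided p ≈ 0.0705, which is ≥ 0.05, so fail to reject H₀.
The data do not give significant evidence that the true slope on weekly study hours is below 3.703 points per unit.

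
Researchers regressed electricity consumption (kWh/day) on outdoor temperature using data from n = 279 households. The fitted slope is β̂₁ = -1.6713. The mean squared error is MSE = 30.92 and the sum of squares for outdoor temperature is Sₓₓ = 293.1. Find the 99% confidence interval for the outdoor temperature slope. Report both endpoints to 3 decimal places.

(-2.514, -0.829)

SE(β̂₁) = √(MSE/Sₓₓ) = √(30.92/293.1) = 0.324797.
df = n − 2 = 277.
t* = t_{0.005, 277} = 2.593694.
Margin = t* × SE = 2.593694 × 0.324797 = 0.84242.
CI: -1.6713 ± 0.84242 → (-2.514, -0.829).
With 99% confidence, each one-unit increase in outdoor temperature is associated with a change of between -2.514 and -0.829 kWh/day in electricity consumption.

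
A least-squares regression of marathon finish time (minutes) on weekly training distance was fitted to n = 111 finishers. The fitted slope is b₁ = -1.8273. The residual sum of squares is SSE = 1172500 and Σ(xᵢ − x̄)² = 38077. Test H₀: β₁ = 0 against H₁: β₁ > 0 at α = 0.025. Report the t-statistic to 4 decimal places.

t = -3.4379

MSE = SSE/(n − 2) = 1172500/109 = 10756.9.
SE(b₁) = √(MSE/Sₓₓ) = √(10756.9/38077) = 0.53151.
t = -1.8273 / 0.53151 = -3.4379.
df = n − 2 = 109.
One-sided p ≈ 0.9996, which is ≥ 0.025, so fail to reject H₀.
The data do not give significant evidence that the true slope on weekly training distance is positive.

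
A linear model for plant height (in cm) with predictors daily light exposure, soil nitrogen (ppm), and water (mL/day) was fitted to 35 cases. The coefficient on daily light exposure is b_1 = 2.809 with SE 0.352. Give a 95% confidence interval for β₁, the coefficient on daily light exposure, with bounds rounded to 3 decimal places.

df = n − k − 1 = 35 − 3 − 1 = 31.
t* = t_{0.025, 31} = 2.039513.
Margin = t* × SE = 2.039513 × 0.352 = 0.71791.
CI: 2.809 ± 0.71791 → (2.091, 3.527).
With 95% confidence, each one-unit increase in daily light exposure is associated with a change of between 2.091 and 3.527 cm in plant height, holding the other predictors fixed.

(2.091, 3.527)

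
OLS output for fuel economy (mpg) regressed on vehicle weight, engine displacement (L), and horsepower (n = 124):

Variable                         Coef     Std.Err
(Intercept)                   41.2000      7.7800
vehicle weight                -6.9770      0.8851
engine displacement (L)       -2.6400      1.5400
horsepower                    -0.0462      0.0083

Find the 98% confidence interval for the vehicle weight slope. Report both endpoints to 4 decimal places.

(-9.0639, -4.8901)

Read off: b = -6.9770, SE = 0.8851 for vehicle weight.
df = n − k − 1 = 124 − 3 − 1 = 120.
t* = t_{0.01, 120} = 2.357825.
Margin = t* × SE = 2.357825 × 0.8851 = 2.086911.
CI: -6.9770 ± 2.086911 → (-9.0639, -4.8901).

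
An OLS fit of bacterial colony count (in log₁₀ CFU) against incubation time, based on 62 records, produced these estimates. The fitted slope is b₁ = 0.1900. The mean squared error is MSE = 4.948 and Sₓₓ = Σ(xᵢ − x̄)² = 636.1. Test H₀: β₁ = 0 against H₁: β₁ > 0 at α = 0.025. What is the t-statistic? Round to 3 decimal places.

SE(b₁) = √(MSE/Sₓₓ) = √(4.948/636.1) = 0.0881967.
t = 0.1900 / 0.0881967 = 2.154.
df = n − 2 = 60.
One-sided p ≈ 0.0176, which is < 0.025, so reject H₀.
There is evidence that the true slope on incubation time is positive.

t = 2.154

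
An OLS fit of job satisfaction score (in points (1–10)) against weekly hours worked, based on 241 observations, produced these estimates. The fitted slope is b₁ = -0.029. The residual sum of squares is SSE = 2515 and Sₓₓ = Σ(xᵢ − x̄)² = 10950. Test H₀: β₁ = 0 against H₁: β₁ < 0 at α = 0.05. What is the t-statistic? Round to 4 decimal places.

MSE = SSE/(n − 2) = 2515/239 = 10.523.
SE(b₁) = √(MSE/Sₓₓ) = √(10.523/10950) = 0.0310001.
t = -0.029 / 0.0310001 = -0.9355.
df = n − 2 = 239.
One-sided p ≈ 0.1752, which is ≥ 0.05, so fail to reject H₀.
The data do not give significant evidence that the true slope on weekly hours worked is negative.

t = -0.9355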